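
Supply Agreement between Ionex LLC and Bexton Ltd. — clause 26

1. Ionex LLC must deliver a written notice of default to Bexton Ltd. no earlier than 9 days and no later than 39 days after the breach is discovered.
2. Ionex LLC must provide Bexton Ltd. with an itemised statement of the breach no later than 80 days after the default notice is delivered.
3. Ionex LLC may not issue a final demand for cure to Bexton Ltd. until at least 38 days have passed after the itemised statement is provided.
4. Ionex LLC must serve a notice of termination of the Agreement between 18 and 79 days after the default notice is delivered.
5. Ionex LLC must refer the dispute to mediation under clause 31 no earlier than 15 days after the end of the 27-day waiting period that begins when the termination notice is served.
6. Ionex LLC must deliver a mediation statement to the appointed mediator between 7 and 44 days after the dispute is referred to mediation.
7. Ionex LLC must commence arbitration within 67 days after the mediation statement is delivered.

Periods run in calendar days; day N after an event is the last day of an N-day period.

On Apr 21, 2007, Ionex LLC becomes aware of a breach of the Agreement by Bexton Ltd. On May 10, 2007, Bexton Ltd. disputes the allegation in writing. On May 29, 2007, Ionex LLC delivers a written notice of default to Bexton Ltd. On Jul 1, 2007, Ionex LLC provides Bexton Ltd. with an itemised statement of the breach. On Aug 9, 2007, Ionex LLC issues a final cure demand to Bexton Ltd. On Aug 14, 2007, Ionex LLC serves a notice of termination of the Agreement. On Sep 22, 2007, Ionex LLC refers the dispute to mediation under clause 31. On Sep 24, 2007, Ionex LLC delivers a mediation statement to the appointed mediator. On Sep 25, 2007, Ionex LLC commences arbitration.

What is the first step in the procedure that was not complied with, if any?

(1) the permitted window runs from Apr 21, 2007 + 9 = Apr 30, 2007 to Apr 21, 2007 + 39 = May 30, 2007; May 29, 2007 falls inside that range.
(2) due by May 29, 2007 + 80 days = Aug 17, 2007; completed Jul 1, 2007, before the deadline.
(3) permitted from Jul 1, 2007 + 38 days = Aug 8, 2007 onward; Aug 9, 2007 is on or after that date.
(4) the permitted window runs from May 29, 2007 + 18 = Jun 16, 2007 to May 29, 2007 + 79 = Aug 16, 2007; done Aug 14, 2007, which is between those dates.
(5) permitted from Sep 10, 2007 + 15 days = Sep 25, 2007 onward; acted on Sep 22, 2007, 3 days prematurely.

Step 5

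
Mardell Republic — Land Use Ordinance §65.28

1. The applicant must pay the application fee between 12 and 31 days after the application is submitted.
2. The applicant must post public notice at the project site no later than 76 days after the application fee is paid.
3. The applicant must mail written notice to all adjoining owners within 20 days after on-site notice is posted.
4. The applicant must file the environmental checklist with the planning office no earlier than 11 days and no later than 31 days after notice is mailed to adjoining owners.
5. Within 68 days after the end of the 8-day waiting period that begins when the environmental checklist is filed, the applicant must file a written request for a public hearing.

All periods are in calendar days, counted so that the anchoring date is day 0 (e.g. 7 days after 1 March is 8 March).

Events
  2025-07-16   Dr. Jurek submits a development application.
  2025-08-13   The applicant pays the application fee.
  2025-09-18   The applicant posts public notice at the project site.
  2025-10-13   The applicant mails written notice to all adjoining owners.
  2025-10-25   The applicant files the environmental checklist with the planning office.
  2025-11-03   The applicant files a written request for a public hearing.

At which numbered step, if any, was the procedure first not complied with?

Step 3

Step 1 — 12 and 31 days from 2025-07-16 (when the application is submitted) are 2025-07-28 and 2025-08-16 respectively; done 2025-08-13 — within the window.
Step 2 — counting 76 days from 2025-08-13 (when the application fee is paid) gives a deadline of 2025-10-28; done 2025-09-18 — timely.
Step 3 — counting 20 days from 2025-09-18 (when on-site notice is posted) gives a deadline of 2025-10-08; done 2025-10-13 — 5 days late.
That is the first point of non-compliance.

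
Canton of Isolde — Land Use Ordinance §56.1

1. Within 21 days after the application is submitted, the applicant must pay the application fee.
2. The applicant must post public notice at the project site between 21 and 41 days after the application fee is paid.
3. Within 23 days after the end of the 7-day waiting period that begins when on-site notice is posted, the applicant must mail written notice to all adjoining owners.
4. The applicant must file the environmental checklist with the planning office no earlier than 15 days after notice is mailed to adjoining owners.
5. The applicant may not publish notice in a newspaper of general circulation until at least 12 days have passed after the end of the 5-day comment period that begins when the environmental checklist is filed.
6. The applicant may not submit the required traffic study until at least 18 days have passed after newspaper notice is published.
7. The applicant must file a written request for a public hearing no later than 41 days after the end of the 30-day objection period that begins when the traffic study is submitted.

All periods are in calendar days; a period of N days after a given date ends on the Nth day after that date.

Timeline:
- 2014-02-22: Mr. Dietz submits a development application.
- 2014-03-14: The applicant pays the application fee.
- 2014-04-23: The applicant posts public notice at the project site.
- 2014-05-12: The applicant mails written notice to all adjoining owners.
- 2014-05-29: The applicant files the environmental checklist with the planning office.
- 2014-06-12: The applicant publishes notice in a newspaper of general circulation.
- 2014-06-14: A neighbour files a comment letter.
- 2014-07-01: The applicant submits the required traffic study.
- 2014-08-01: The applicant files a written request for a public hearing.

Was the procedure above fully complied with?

(1) due by 2014-02-22 + 21 days = 2014-03-15; completed 2014-03-14, before the deadline.
(2) the permitted window runs from 2014-03-14 + 21 = 2014-04-04 to 2014-03-14 + 41 = 2014-04-24; done 2014-04-23, which is between those dates.
(3) due by 2014-04-30 + 23 days = 2014-05-23; completed 2014-05-12, before the deadline.
(4) permitted from 2014-05-12 + 15 days = 2014-05-27 onward; 2014-05-29 is on or after that date.
(5) permitted from 2014-06-03 + 12 days = 2014-06-15 onward; done 2014-06-12 — 3 days too early.

No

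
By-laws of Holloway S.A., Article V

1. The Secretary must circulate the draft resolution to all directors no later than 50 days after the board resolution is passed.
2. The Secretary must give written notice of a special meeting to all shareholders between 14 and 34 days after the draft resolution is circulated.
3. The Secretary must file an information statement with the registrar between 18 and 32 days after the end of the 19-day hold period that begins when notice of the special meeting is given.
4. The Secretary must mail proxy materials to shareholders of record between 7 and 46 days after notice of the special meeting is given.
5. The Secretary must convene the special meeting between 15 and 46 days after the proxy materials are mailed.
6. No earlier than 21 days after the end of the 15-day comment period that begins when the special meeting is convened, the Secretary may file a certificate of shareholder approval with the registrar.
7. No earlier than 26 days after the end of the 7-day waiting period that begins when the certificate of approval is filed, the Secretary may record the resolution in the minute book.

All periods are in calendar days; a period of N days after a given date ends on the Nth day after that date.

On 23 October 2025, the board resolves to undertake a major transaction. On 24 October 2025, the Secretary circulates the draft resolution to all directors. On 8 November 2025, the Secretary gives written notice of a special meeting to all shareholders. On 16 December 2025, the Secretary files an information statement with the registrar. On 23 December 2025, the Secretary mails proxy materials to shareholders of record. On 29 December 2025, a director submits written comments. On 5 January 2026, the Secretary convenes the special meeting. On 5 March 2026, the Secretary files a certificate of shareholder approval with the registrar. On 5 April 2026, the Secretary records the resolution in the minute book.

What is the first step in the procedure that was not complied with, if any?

Step 5

(1) due by 23 October 2025 + 50 days = 12 December 2025; completed 24 October 2025, before the deadline.
(2) the permitted window runs from 24 October 2025 + 14 = 7 November 2025 to 24 October 2025 + 34 = 27 November 2025; done 8 November 2025, which is between those dates.
(3) the permitted window runs from 27 November 2025 + 18 = 15 December 2025 to 27 November 2025 + 32 = 29 December 2025; done 16 December 2025, which is between those dates.
(4) the permitted window runs from 8 November 2025 + 7 = 15 November 2025 to 8 November 2025 + 46 = 24 December 2025; 23 December 2025 falls inside that range.
(5) the permitted window runs from 23 December 2025 + 15 = 7 January 2026 to 23 December 2025 + 46 = 7 February 2026; 5 January 2026 is 2 days too early.
The analysis stops there.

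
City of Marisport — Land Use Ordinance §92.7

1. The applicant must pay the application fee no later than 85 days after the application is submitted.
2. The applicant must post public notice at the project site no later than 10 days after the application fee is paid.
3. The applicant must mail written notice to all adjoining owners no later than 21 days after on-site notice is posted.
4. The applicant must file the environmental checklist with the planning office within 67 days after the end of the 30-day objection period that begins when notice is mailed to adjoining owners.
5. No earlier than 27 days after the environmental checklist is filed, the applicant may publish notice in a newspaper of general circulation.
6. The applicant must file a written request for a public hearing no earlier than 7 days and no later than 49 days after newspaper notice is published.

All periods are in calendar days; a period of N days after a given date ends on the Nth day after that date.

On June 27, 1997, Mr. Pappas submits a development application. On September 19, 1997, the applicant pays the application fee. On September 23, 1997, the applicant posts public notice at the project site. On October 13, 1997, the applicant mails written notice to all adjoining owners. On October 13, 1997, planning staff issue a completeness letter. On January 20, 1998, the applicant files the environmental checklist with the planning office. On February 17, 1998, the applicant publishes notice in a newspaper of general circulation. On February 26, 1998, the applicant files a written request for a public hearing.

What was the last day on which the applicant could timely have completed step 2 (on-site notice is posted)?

Step 2 runs from September 19, 1997, when the application fee is paid. 10 days after September 19, 1997 is September 29, 1997.

September 29, 1997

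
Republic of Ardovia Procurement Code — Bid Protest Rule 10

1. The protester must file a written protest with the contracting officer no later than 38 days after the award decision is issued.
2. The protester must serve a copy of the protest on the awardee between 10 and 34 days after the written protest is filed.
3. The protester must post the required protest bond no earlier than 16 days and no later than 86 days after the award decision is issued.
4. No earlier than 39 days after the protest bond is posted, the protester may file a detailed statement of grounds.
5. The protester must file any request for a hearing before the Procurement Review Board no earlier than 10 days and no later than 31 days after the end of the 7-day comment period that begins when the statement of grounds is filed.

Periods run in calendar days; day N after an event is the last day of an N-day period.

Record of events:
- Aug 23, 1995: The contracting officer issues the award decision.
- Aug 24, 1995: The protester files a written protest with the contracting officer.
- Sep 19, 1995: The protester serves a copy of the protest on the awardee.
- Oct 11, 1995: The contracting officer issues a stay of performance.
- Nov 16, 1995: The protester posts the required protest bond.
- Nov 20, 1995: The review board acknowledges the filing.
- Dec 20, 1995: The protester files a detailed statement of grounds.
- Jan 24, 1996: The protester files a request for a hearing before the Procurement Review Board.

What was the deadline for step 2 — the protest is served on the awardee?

Sep 27, 1995

Step 2 runs from Aug 24, 1995, when the written protest is filed. The window is 10–34 days after Aug 24, 1995; it closes on Sep 27, 1995.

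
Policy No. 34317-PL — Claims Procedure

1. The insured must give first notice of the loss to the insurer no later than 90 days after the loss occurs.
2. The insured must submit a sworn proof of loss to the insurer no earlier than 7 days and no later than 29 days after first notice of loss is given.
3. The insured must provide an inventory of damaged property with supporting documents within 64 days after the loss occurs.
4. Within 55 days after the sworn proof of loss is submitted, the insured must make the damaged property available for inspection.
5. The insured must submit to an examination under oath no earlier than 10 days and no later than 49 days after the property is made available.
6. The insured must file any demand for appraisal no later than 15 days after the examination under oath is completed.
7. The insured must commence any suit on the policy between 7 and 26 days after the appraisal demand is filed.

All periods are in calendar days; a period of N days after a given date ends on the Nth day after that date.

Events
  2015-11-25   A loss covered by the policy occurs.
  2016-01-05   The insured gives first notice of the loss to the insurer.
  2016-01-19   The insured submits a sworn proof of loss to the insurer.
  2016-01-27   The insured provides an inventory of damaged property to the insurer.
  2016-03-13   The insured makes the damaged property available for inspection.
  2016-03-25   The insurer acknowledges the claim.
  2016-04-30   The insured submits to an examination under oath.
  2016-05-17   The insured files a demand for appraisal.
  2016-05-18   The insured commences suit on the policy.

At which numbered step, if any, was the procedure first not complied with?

Step 1 — counting 90 days from 2015-11-25 (when the loss occurs) gives a deadline of 2016-02-23; 2016-01-05 is within that limit.
Step 2 — 7 and 29 days from 2016-01-05 (when first notice of loss is given) are 2016-01-12 and 2016-02-03 respectively; 2016-01-19 falls inside that range.
Step 3 — counting 64 days from 2015-11-25 (when the loss occurs) gives a deadline of 2016-01-28; 2016-01-27 is within that limit.
Step 4 — counting 55 days from 2016-01-19 (when the sworn proof of loss is submitted) gives a deadline of 2016-03-14; 2016-03-13 is within that limit.
Step 5 — 10 and 49 days from 2016-03-13 (when the property is made available) are 2016-03-23 and 2016-05-01 respectively; 2016-04-30 falls inside that range.
Step 6 — counting 15 days from 2016-04-30 (when the examination under oath is completed) gives a deadline of 2016-05-15; not done until 2016-05-17, 2 days after the deadline.
The procedure was therefore not followed at step 6.

Step 6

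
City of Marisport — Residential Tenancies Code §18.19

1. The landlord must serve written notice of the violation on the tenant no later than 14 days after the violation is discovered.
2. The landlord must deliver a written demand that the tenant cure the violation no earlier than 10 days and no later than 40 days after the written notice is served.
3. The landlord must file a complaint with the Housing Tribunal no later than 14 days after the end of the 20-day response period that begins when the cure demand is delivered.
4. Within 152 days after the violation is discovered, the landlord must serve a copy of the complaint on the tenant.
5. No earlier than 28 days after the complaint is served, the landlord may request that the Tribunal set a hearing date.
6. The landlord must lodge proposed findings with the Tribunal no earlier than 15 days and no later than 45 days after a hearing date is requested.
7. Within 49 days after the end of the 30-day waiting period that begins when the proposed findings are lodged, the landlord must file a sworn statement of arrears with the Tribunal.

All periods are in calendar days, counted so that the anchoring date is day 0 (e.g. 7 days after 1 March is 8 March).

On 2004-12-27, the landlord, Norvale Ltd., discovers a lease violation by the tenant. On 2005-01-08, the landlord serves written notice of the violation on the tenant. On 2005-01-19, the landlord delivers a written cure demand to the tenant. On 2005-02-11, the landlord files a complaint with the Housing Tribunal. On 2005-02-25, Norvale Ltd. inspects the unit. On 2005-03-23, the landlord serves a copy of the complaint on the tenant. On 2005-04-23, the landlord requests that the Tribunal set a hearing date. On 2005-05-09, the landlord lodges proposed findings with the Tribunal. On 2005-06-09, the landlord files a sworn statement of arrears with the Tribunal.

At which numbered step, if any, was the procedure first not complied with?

None — every step was satisfied

Step 1: 14 days after 2004-12-27 (when the violation is discovered) is 2005-01-10; done 2005-01-08 — timely.
Step 2: the window is 10–40 days after 2005-01-08 (when the written notice is served), so 2005-01-18 through 2005-02-17; done 2005-01-19, which is between those dates.
Step 3: 14 days after 2005-02-08 (end of the 20-day response period, which began when the cure demand is delivered on 2005-01-19) is 2005-02-22; completed 2005-02-11, before the deadline.
Step 4: 152 days after 2004-12-27 (when the violation is discovered) is 2005-05-28; 2005-03-23 is within that limit.
Step 5: the earliest permitted date is 28 days after 2005-03-23 (when the complaint is served), i.e. 2005-04-20; done 2005-04-23 — permitted.
Step 6: the window is 15–45 days after 2005-04-23 (when a hearing date is requested), so 2005-05-08 through 2005-06-07; done 2005-05-09, which is between those dates.
Step 7: 49 days after 2005-06-08 (end of the 30-day waiting period, which began when the proposed findings are lodged on 2005-05-09) is 2005-07-27; completed 2005-06-09, before the deadline.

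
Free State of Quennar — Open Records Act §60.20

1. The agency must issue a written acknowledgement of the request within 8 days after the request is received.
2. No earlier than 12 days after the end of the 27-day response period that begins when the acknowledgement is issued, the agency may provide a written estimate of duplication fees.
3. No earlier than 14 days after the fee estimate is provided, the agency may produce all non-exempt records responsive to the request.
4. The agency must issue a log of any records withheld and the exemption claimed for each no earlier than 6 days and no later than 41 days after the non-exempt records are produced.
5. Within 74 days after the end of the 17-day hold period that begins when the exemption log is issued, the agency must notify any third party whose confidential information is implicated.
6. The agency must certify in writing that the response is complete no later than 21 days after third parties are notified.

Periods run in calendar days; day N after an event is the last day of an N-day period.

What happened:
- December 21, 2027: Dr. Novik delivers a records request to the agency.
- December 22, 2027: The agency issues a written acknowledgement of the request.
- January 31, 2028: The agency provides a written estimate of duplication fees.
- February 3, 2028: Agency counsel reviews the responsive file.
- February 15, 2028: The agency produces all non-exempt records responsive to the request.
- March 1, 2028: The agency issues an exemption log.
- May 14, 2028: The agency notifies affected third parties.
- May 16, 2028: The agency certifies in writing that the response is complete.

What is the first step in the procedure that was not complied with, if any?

Step 1 — counting 8 days from December 21, 2027 (when the request is received) gives a deadline of December 29, 2027; done December 22, 2027 — timely.
Step 2 — must wait 12 days from January 18, 2028 (end of the 27-day response period, which began when the acknowledgement is issued on December 22, 2027), so not before January 30, 2028; January 31, 2028 is on or after that date.
Step 3 — must wait 14 days from January 31, 2028 (when the fee estimate is provided), so not before February 14, 2028; done February 15, 2028, after the minimum wait.
Step 4 — 6 and 41 days from February 15, 2028 (when the non-exempt records are produced) are February 21, 2028 and March 27, 2028 respectively; March 1, 2028 falls inside that range.
Step 5 — counting 74 days from March 18, 2028 (end of the 17-day hold period, which began when the exemption log is issued on March 1, 2028) gives a deadline of May 31, 2028; completed May 14, 2028, before the deadline.
Step 6 — counting 21 days from May 14, 2028 (when third parties are notified) gives a deadline of June 4, 2028; May 16, 2028 is within that limit.

None — every step was satisfied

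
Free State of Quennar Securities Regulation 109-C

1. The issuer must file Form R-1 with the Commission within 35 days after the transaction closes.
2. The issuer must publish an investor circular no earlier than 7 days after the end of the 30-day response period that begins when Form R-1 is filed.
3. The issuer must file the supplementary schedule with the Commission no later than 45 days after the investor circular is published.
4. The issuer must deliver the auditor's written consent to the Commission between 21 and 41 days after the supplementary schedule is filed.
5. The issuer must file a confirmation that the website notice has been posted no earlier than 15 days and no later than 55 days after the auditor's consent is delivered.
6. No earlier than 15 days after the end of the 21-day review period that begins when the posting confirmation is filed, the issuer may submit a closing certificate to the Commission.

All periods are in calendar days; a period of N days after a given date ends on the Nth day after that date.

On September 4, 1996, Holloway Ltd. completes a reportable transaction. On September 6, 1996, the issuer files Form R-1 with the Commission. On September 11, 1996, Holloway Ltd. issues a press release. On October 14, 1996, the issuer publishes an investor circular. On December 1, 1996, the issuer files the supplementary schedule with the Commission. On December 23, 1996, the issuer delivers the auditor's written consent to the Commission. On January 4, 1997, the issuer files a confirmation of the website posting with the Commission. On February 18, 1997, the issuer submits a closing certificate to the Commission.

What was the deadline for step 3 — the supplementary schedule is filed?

Step 3 runs from October 14, 1996, when the investor circular is published. 45 days after October 14, 1996 is November 28, 1996.

November 28, 1996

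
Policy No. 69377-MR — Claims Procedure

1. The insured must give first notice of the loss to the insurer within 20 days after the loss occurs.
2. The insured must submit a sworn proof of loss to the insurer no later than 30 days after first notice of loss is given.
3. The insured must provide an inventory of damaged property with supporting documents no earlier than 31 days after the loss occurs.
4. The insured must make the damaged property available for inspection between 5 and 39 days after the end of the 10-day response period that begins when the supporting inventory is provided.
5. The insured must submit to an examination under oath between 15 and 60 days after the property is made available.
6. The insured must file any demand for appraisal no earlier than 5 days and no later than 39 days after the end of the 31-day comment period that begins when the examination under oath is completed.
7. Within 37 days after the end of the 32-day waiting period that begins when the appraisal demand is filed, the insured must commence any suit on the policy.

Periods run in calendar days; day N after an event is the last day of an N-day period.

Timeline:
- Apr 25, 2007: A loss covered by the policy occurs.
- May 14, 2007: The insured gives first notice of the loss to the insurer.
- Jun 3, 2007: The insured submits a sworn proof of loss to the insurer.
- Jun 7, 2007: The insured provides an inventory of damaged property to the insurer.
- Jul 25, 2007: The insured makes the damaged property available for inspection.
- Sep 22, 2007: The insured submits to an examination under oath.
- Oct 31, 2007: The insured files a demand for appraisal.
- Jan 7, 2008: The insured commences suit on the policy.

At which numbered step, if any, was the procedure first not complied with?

None — every step was satisfied

(1) due by Apr 25, 2007 + 20 days = May 15, 2007; May 14, 2007 is within that limit.
(2) due by May 14, 2007 + 30 days = Jun 13, 2007; completed Jun 3, 2007, before the deadline.
(3) permitted from Apr 25, 2007 + 31 days = May 26, 2007 onward; done Jun 7, 2007, after the minimum wait.
(4) the permitted window runs from Jun 17, 2007 + 5 = Jun 22, 2007 to Jun 17, 2007 + 39 = Jul 26, 2007; Jul 25, 2007 falls inside that range.
(5) the permitted window runs from Jul 25, 2007 + 15 = Aug 9, 2007 to Jul 25, 2007 + 60 = Sep 23, 2007; done Sep 22, 2007 — within the window.
(6) the permitted window runs from Oct 23, 2007 + 5 = Oct 28, 2007 to Oct 23, 2007 + 39 = Dec 1, 2007; done Oct 31, 2007, which is between those dates.
(7) due by Dec 2, 2007 + 37 days = Jan 8, 2008; done Jan 7, 2008 — timely.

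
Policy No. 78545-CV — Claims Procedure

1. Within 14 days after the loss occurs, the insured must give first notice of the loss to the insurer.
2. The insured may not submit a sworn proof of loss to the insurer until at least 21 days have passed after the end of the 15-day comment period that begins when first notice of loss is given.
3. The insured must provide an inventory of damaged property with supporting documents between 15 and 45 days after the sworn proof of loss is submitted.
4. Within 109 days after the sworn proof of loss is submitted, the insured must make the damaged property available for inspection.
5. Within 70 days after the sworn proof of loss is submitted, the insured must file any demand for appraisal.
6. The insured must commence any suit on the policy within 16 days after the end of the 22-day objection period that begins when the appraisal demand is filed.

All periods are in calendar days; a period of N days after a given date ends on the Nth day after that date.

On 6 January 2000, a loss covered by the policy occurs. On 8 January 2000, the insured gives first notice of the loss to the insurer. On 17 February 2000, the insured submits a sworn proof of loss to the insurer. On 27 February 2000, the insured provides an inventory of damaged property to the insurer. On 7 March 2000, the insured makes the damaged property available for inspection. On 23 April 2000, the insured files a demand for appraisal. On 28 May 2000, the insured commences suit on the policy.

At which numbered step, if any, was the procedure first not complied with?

Step 1 — counting 14 days from 6 January 2000 (when the loss occurs) gives a deadline of 20 January 2000; done 8 January 2000 — timely.
Step 2 — must wait 21 days from 23 January 2000 (end of the 15-day comment period, which began when first notice of loss is given on 8 January 2000), so not before 13 February 2000; 17 February 2000 is on or after that date.
Step 3 — 15 and 45 days from 17 February 2000 (when the sworn proof of loss is submitted) are 3 March 2000 and 2 April 2000 respectively; done 27 February 2000 — 5 days before the window opened.
Later steps need not be reached.

Step 3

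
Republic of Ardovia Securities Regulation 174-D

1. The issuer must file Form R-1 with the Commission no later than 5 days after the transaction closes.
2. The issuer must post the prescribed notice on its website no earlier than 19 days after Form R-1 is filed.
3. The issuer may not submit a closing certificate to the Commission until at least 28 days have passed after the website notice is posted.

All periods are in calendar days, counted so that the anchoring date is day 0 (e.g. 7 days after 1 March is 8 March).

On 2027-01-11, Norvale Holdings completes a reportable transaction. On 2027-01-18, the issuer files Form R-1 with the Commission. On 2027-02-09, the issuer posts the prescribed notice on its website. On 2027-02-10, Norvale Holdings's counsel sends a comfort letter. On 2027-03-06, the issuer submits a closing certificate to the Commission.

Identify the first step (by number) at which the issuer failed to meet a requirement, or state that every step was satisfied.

Step 1

(1) due by 2027-01-11 + 5 days = 2027-01-16; done 2027-01-18 — 2 days late.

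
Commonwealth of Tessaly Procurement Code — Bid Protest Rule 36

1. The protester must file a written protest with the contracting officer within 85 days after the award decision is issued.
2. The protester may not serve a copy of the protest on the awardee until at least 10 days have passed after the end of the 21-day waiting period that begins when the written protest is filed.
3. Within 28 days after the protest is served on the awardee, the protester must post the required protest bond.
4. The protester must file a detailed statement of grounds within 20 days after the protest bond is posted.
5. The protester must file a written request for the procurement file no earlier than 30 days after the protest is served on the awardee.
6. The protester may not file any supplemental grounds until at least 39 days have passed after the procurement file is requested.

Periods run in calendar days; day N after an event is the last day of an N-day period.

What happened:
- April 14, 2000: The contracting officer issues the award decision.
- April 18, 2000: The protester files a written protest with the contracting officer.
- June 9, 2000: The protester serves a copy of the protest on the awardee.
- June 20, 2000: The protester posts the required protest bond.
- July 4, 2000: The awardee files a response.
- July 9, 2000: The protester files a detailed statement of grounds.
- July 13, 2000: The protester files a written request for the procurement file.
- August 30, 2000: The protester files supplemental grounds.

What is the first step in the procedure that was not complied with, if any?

None — every step was satisfied

Step 1 — counting 85 days from April 14, 2000 (when the award decision is issued) gives a deadline of July 8, 2000; done April 18, 2000 — timely.
Step 2 — must wait 10 days from May 9, 2000 (end of the 21-day waiting period, which began when the written protest is filed on April 18, 2000), so not before May 19, 2000; June 9, 2000 is on or after that date.
Step 3 — counting 28 days from June 9, 2000 (when the protest is served on the awardee) gives a deadline of July 7, 2000; June 20, 2000 is within that limit.
Step 4 — counting 20 days from June 20, 2000 (when the protest bond is posted) gives a deadline of July 10, 2000; July 9, 2000 is within that limit.
Step 5 — must wait 30 days from June 9, 2000 (when the protest is served on the awardee), so not before July 9, 2000; July 13, 2000 is on or after that date.
Step 6 — must wait 39 days from July 13, 2000 (when the procurement file is requested), so not before August 21, 2000; done August 30, 2000 — permitted.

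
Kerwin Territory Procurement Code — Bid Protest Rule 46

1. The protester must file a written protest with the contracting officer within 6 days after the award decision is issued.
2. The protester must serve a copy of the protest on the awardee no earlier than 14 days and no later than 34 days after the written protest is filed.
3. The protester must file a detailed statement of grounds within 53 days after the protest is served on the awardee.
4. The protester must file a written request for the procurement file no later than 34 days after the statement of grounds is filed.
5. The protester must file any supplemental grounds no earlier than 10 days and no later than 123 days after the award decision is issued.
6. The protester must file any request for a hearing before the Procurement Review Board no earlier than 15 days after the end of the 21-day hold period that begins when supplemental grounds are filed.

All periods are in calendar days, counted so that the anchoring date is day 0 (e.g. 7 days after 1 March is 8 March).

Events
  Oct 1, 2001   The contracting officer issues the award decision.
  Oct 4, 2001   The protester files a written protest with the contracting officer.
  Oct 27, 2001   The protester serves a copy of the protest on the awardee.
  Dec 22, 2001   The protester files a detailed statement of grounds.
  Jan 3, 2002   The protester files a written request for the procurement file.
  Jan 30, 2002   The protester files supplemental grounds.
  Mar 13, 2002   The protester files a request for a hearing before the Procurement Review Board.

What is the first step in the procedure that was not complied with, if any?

Step 1: 6 days after Oct 1, 2001 (when the award decision is issued) is Oct 7, 2001; done Oct 4, 2001 — timely.
Step 2: the window is 14–34 days after Oct 4, 2001 (when the written protest is filed), so Oct 18, 2001 through Nov 7, 2001; done Oct 27, 2001, which is between those dates.
Step 3: 53 days after Oct 27, 2001 (when the protest is served on the awardee) is Dec 19, 2001; not done until Dec 22, 2001, 3 days after the deadline.
The analysis stops there.

Step 3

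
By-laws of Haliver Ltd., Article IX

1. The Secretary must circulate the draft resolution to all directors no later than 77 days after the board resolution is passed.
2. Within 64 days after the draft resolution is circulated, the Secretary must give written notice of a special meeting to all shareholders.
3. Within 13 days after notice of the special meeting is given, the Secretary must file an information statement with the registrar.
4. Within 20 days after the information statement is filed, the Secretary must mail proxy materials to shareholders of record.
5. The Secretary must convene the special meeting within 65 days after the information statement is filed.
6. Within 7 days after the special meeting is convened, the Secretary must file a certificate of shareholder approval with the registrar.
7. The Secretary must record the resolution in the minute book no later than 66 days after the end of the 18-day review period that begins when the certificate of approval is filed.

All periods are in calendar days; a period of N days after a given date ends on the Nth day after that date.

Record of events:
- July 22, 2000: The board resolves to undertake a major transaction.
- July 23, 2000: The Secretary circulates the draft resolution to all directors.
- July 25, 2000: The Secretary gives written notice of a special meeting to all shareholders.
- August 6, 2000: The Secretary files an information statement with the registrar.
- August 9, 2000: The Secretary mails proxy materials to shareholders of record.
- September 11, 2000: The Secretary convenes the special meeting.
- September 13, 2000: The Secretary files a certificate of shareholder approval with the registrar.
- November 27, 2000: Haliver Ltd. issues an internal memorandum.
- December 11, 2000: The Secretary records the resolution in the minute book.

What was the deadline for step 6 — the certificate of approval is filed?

Step 6 runs from September 11, 2000, when the special meeting is convened. 7 days after September 11, 2000 is September 18, 2000.

September 18, 2000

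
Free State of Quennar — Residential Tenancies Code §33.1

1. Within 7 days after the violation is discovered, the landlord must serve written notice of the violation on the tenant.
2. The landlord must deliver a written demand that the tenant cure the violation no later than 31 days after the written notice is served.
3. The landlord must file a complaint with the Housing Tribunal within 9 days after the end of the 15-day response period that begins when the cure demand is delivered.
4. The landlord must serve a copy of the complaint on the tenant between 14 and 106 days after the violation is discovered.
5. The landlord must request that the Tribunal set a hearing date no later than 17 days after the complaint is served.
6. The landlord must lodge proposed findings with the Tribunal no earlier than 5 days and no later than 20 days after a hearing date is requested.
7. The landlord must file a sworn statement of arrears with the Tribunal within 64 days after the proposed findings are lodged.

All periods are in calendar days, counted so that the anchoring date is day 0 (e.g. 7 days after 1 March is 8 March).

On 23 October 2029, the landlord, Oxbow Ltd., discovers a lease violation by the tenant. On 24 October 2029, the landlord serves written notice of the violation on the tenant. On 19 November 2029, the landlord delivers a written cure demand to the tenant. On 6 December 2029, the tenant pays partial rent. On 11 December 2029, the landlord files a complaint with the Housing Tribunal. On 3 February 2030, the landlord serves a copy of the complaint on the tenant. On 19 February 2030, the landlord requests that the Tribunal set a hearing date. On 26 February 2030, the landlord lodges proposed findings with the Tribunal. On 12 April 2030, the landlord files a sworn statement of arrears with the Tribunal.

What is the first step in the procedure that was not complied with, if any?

None — every step was satisfied

Step 1: 7 days after 23 October 2029 (when the violation is discovered) is 30 October 2029; 24 October 2029 is within that limit.
Step 2: 31 days after 24 October 2029 (when the written notice is served) is 24 November 2029; completed 19 November 2029, before the deadline.
Step 3: 9 days after 4 December 2029 (end of the 15-day response period, which began when the cure demand is delivered on 19 November 2029) is 13 December 2029; done 11 December 2029 — timely.
Step 4: the window is 14–106 days after 23 October 2029 (when the violation is discovered), so 6 November 2029 through 6 February 2030; done 3 February 2030 — within the window.
Step 5: 17 days after 3 February 2030 (when the complaint is served) is 20 February 2030; done 19 February 2030 — timely.
Step 6: the window is 5–20 days after 19 February 2030 (when a hearing date is requested), so 24 February 2030 through 11 March 2030; done 26 February 2030, which is between those dates.
Step 7: 64 days after 26 February 2030 (when the proposed findings are lodged) is 1 May 2030; 12 April 2030 is within that limit.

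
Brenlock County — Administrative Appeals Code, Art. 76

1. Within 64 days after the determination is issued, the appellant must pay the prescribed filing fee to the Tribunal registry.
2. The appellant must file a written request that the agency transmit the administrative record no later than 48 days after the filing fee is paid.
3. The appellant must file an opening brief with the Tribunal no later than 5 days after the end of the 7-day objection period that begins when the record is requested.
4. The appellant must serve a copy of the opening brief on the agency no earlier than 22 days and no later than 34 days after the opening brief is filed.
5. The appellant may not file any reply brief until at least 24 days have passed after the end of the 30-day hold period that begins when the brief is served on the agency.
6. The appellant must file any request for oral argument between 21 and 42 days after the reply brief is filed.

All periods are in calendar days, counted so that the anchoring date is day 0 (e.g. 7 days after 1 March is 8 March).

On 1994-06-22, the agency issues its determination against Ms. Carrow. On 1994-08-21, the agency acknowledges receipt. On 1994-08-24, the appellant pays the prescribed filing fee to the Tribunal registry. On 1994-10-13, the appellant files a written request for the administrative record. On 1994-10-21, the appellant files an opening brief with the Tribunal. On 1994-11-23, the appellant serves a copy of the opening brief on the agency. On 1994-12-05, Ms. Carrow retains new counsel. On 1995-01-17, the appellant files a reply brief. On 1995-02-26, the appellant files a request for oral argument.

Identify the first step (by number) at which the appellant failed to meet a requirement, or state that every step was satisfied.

Step 1 — counting 64 days from 1994-06-22 (when the determination is issued) gives a deadline of 1994-08-25; completed 1994-08-24, before the deadline.
Step 2 — counting 48 days from 1994-08-24 (when the filing fee is paid) gives a deadline of 1994-10-11; 1994-10-13 misses that deadline by 2 days.
Later steps need not be reached.

Step 2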